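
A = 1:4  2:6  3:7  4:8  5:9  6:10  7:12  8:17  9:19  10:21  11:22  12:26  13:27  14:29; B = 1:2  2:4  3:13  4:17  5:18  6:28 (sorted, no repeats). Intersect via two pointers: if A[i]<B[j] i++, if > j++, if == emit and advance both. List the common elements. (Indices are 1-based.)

i=1 j=1: 4>2, j++
i=1 j=2: 4==4 emit, i++,j++
i=2 j=3: 6<13, i++
i=3 j=3: 7<13, i++
i=4 j=3: 8<13, i++
i=5 j=3: 9<13, i++
i=6 j=3: 10<13, i++
i=7 j=3: 12<13, i++
i=8 j=3: 17>13, j++
i=8 j=4: 17==17 emit, i++,j++
i=9 j=5: 19>18, j++
i=9 j=6: 19<28, i++
i=10 j=6: 21<28, i++
i=11 j=6: 22<28, i++
i=12 j=6: 26<28, i++
i=13 j=6: 27<28, i++
i=14 j=6: 29>28, j++

intersection = [4, 17]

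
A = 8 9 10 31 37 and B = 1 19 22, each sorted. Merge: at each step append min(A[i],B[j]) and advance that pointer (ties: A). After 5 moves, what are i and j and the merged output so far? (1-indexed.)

i=1 j=1: A[i]=8>B[j]=1 take 1, j++
i=1 j=2: A[i]=8<=B[j]=19 take 8, i++
i=2 j=2: A[i]=9<=B[j]=19 take 9, i++
i=3 j=2: A[i]=10<=B[j]=19 take 10, i++
i=4 j=2: A[i]=31>B[j]=19 take 19, j++

i=4, j=3, merged so far=[1, 8, 9, 10, 19]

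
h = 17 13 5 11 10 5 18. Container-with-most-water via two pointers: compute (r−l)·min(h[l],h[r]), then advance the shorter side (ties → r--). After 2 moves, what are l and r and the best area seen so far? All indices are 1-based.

[1,7] min(17,18)*6=102 best=102 * → l++
[2,7] min(13,18)*5=65 best=102 → l++

l=3, r=7, best area=102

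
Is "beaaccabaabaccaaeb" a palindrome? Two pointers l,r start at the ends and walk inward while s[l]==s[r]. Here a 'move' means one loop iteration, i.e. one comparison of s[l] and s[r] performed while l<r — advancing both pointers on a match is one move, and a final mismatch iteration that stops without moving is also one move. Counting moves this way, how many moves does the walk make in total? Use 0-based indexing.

l=0 r=17: 'b'=='b', l++,r--
l=1 r=16: 'e'=='e', l++,r--
l=2 r=15: 'a'=='a', l++,r--
l=3 r=14: 'a'=='a', l++,r--
l=4 r=13: 'c'=='c', l++,r--
l=5 r=12: 'c'=='c', l++,r--
l=6 r=11: 'a'=='a', l++,r--
l=7 r=10: 'b'=='b', l++,r--
l=8 r=9: 'a'=='a', l++,r--

9 moves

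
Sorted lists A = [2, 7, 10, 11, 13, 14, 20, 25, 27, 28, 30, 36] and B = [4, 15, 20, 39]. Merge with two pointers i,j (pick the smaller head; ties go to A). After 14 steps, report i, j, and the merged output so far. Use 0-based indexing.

i=0 j=0: A[i]=2<=B[j]=4 take 2, i++
i=1 j=0: A[i]=7>B[j]=4 take 4, j++
i=1 j=1: A[i]=7<=B[j]=15 take 7, i++
i=2 j=1: A[i]=10<=B[j]=15 take 10, i++
i=3 j=1: A[i]=11<=B[j]=15 take 11, i++
i=4 j=1: A[i]=13<=B[j]=15 take 13, i++
i=5 j=1: A[i]=14<=B[j]=15 take 14, i++
i=6 j=1: A[i]=20>B[j]=15 take 15, j++
i=6 j=2: A[i]=20<=B[j]=20 take 20, i++
i=7 j=2: A[i]=25>B[j]=20 take 20, j++
i=7 j=3: A[i]=25<=B[j]=39 take 25, i++
i=8 j=3: A[i]=27<=B[j]=39 take 27, i++
i=9 j=3: A[i]=28<=B[j]=39 take 28, i++
i=10 j=3: A[i]=30<=B[j]=39 take 30, i++

i=11, j=3, merged so far=[2, 4, 7, 10, 11, 13, 14, 15, 20, 20, 25, 27, 28, 30]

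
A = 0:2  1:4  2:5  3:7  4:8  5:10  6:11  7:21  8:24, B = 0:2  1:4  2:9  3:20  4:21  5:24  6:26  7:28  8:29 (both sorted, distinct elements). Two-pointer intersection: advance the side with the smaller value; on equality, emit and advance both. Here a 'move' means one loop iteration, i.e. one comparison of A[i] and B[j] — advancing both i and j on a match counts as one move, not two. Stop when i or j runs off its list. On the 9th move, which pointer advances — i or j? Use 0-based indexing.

j

[i=0,j=0] 2==2 emit → i++,j++
[i=1,j=1] 4==4 emit → i++,j++
[i=2,j=2] 5<9 → i++
[i=3,j=2] 7<9 → i++
[i=4,j=2] 8<9 → i++
[i=5,j=2] 10>9 → j++
[i=5,j=3] 10<20 → i++
[i=6,j=3] 11<20 → i++
[i=7,j=3] 21>20 → j++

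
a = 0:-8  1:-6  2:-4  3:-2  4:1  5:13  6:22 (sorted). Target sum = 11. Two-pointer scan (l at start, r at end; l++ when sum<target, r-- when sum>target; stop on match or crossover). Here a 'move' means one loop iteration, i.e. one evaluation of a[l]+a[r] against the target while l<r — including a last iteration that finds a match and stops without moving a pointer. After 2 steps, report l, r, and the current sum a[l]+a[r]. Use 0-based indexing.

l=1, r=5, sum=7

[0,6] -8+22=14 >11 → r--
[0,5] -8+13=5 <11 → l++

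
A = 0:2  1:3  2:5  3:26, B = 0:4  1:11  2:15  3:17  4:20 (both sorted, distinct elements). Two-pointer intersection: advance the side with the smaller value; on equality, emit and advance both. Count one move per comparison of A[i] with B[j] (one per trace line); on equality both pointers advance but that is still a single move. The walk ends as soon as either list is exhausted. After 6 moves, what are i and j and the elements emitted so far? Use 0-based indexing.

i=3, j=3, emitted=[]

i=0 j=0: 2<4, i++
i=1 j=0: 3<4, i++
i=2 j=0: 5>4, j++
i=2 j=1: 5<11, i++
i=3 j=1: 26>11, j++
i=3 j=2: 26>15, j++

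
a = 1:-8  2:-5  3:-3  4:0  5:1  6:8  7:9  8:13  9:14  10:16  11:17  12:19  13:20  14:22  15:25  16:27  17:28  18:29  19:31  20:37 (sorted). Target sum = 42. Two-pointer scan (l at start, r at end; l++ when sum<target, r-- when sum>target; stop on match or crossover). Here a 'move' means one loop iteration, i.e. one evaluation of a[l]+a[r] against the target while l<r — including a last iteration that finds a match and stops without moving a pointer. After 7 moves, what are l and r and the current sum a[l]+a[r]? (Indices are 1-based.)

l=7, r=19, sum=40

[1,20] -8+37=29 <42 → l++
[2,20] -5+37=32 <42 → l++
[3,20] -3+37=34 <42 → l++
[4,20] 0+37=37 <42 → l++
[5,20] 1+37=38 <42 → l++
[6,20] 8+37=45 >42 → r--
[6,19] 8+31=39 <42 → l++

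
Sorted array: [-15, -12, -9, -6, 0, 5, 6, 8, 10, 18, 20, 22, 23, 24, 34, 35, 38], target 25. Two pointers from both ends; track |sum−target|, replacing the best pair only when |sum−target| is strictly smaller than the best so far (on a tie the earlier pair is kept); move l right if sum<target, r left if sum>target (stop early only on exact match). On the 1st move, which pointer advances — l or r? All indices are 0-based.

[0,16] -15+38=23 d=2 * → l++

l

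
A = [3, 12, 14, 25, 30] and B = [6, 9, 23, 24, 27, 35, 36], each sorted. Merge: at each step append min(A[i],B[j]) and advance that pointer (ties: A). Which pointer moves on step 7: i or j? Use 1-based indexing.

[i=1,j=1] A[i]=3<=B[j]=6 take 3 → i++
[i=2,j=1] A[i]=12>B[j]=6 take 6 → j++
[i=2,j=2] A[i]=12>B[j]=9 take 9 → j++
[i=2,j=3] A[i]=12<=B[j]=23 take 12 → i++
[i=3,j=3] A[i]=14<=B[j]=23 take 14 → i++
[i=4,j=3] A[i]=25>B[j]=23 take 23 → j++
[i=4,j=4] A[i]=25>B[j]=24 take 24 → j++

j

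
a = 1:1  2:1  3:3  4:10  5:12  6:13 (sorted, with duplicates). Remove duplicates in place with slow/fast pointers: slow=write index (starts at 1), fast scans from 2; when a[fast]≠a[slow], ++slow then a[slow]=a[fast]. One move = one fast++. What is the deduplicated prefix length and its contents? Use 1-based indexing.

length 5; prefix = [1, 3, 10, 12, 13]

(s=1,f=2) a[fast]=1=a[slow] dup → fast++
(s=1,f=3) a[fast]=3≠a[slow]=1 write a[2]=3 → slow++,fast++
(s=2,f=4) a[fast]=10≠a[slow]=3 write a[3]=10 → slow++,fast++
(s=3,f=5) a[fast]=12≠a[slow]=10 write a[4]=12 → slow++,fast++
(s=4,f=6) a[fast]=13≠a[slow]=12 write a[5]=13 → slow++,fast++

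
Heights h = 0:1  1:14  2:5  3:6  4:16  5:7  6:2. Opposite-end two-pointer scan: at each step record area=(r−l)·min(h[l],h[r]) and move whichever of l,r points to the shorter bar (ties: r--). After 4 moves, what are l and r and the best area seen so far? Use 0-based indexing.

l=0 r=6: min(1,2)*6=6 best=6 *, l++
l=1 r=6: min(14,2)*5=10 best=10 *, r--
l=1 r=5: min(14,7)*4=28 best=28 *, r--
l=1 r=4: min(14,16)*3=42 best=42 *, l++

l=2, r=4, best area=42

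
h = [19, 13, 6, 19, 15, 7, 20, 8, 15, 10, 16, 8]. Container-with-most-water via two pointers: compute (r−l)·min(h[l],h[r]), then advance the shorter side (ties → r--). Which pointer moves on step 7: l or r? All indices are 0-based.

l=0 r=11: min(19,8)*11=88 best=88 *, r--
l=0 r=10: min(19,16)*10=160 best=160 *, r--
l=0 r=9: min(19,10)*9=90 best=160, r--
l=0 r=8: min(19,15)*8=120 best=160, r--
l=0 r=7: min(19,8)*7=56 best=160, r--
l=0 r=6: min(19,20)*6=114 best=160, l++
l=1 r=6: min(13,20)*5=65 best=160, l++

l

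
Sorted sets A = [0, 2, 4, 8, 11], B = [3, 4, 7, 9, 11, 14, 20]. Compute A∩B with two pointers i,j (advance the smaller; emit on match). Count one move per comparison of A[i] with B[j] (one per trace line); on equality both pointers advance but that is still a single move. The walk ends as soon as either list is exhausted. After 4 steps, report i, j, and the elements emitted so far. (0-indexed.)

i=0 j=0: 0<3, i++
i=1 j=0: 2<3, i++
i=2 j=0: 4>3, j++
i=2 j=1: 4==4 emit, i++,j++

i=3, j=2, emitted=[4]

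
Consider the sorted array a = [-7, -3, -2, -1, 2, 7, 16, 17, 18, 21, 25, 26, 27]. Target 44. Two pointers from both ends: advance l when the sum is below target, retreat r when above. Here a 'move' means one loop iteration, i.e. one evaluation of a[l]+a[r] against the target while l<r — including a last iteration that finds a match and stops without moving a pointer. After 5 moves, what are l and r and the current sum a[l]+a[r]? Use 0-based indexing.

[0,12] -7+27=20 <44 → l++
[1,12] -3+27=24 <44 → l++
[2,12] -2+27=25 <44 → l++
[3,12] -1+27=26 <44 → l++
[4,12] 2+27=29 <44 → l++

l=5, r=12, sum=34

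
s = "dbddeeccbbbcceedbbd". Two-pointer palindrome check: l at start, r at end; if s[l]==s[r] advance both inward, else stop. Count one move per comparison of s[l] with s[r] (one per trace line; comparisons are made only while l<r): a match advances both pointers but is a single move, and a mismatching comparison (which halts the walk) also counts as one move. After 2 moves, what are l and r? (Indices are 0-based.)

[0,18] 'd'=='d' → l++,r--
[1,17] 'b'=='b' → l++,r--

l=2, r=16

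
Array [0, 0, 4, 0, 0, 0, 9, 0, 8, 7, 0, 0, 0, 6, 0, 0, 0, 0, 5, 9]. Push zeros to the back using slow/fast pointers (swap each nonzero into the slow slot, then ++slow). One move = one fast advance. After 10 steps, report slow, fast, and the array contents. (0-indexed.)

(s=0,f=0) a[fast]=0 → fast++
(s=0,f=1) a[fast]=0 → fast++
(s=0,f=2) a[fast]=4≠0 swap→a[0]=4 → slow++,fast++
(s=1,f=3) a[fast]=0 → fast++
(s=1,f=4) a[fast]=0 → fast++
(s=1,f=5) a[fast]=0 → fast++
(s=1,f=6) a[fast]=9≠0 swap→a[1]=9 → slow++,fast++
(s=2,f=7) a[fast]=0 → fast++
(s=2,f=8) a[fast]=8≠0 swap→a[2]=8 → slow++,fast++
(s=3,f=9) a[fast]=7≠0 swap→a[3]=7 → slow++,fast++

slow=4, fast=10, a=[4, 9, 8, 7, 0, 0, 0, 0, 0, 0, 0, 0, 0, 6, 0, 0, 0, 0, 5, 9]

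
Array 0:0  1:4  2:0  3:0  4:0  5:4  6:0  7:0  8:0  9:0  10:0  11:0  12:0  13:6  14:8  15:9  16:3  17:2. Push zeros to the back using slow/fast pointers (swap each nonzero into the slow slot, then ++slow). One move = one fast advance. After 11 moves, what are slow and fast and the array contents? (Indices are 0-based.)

slow=2, fast=11, a=[4, 4, 0, 0, 0, 0, 0, 0, 0, 0, 0, 0, 0, 6, 8, 9, 3, 2]

slow=0 fast=0: a[fast]=0, fast++
slow=0 fast=1: a[fast]=4≠0 swap→a[0]=4, slow++,fast++
slow=1 fast=2: a[fast]=0, fast++
slow=1 fast=3: a[fast]=0, fast++
slow=1 fast=4: a[fast]=0, fast++
slow=1 fast=5: a[fast]=4≠0 swap→a[1]=4, slow++,fast++
slow=2 fast=6: a[fast]=0, fast++
slow=2 fast=7: a[fast]=0, fast++
slow=2 fast=8: a[fast]=0, fast++
slow=2 fast=9: a[fast]=0, fast++
slow=2 fast=10: a[fast]=0, fast++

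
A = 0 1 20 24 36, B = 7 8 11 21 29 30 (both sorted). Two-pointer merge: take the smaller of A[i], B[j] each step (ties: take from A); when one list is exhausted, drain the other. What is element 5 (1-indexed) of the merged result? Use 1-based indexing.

merged[5] = 11

[i=1,j=1] A[i]=0<=B[j]=7 take 0 → i++
[i=2,j=1] A[i]=1<=B[j]=7 take 1 → i++
[i=3,j=1] A[i]=20>B[j]=7 take 7 → j++
[i=3,j=2] A[i]=20>B[j]=8 take 8 → j++
[i=3,j=3] A[i]=20>B[j]=11 take 11 → j++
[i=3,j=4] A[i]=20<=B[j]=21 take 20 → i++
[i=4,j=4] A[i]=24>B[j]=21 take 21 → j++
[i=4,j=5] A[i]=24<=B[j]=29 take 24 → i++
[i=5,j=5] A[i]=36>B[j]=29 take 29 → j++
[i=5,j=6] A[i]=36>B[j]=30 take 30 → j++
[i=5,j=7] B done, take A[i]=36 → i++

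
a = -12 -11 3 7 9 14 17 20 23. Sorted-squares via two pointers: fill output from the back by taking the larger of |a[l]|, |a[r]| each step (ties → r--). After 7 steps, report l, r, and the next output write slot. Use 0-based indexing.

l=0 r=8: |-12|<=|23| out[8]=529, r--
l=0 r=7: |-12|<=|20| out[7]=400, r--
l=0 r=6: |-12|<=|17| out[6]=289, r--
l=0 r=5: |-12|<=|14| out[5]=196, r--
l=0 r=4: |-12|>|9| out[4]=144, l++
l=1 r=4: |-11|>|9| out[3]=121, l++
l=2 r=4: |3|<=|9| out[2]=81, r--

l=2, r=3, next write slot=1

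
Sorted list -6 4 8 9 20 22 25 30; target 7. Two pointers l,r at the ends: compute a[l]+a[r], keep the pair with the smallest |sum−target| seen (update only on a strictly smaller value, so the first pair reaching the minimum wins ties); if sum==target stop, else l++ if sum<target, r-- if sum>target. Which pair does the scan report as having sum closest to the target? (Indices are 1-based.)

l=1 r=8: -6+30=24 d=17 *, r--
l=1 r=7: -6+25=19 d=12 *, r--
l=1 r=6: -6+22=16 d=9 *, r--
l=1 r=5: -6+20=14 d=7 *, r--
l=1 r=4: -6+9=3 d=4 *, l++
l=2 r=4: 4+9=13 d=6, r--
l=2 r=3: 4+8=12 d=5, r--

pair (-6, 9) with sum 3 (|Δ|=4)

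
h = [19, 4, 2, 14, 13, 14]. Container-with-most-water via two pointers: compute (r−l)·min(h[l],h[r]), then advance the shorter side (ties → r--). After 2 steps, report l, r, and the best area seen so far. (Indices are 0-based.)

l=0, r=3, best area=70

[0,5] min(19,14)*5=70 best=70 * → r--
[0,4] min(19,13)*4=52 best=70 → r--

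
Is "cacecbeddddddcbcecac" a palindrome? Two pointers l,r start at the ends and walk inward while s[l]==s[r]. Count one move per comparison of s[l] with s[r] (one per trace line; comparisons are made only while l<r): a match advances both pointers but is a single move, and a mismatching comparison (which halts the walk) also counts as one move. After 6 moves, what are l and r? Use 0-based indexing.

l=0 r=19: 'c'=='c', l++,r--
l=1 r=18: 'a'=='a', l++,r--
l=2 r=17: 'c'=='c', l++,r--
l=3 r=16: 'e'=='e', l++,r--
l=4 r=15: 'c'=='c', l++,r--
l=5 r=14: 'b'=='b', l++,r--

l=6, r=13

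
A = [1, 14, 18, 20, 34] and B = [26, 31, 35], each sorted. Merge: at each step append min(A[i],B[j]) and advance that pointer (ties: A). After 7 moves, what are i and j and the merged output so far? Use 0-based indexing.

i=5, j=2, merged so far=[1, 14, 18, 20, 26, 31, 34]

i=0 j=0: A[i]=1<=B[j]=26 take 1, i++
i=1 j=0: A[i]=14<=B[j]=26 take 14, i++
i=2 j=0: A[i]=18<=B[j]=26 take 18, i++
i=3 j=0: A[i]=20<=B[j]=26 take 20, i++
i=4 j=0: A[i]=34>B[j]=26 take 26, j++
i=4 j=1: A[i]=34>B[j]=31 take 31, j++
i=4 j=2: A[i]=34<=B[j]=35 take 34, i++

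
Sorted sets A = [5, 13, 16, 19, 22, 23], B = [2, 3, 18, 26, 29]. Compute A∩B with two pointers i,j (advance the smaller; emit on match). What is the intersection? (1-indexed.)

[i=1,j=1] 5>2 → j++
[i=1,j=2] 5>3 → j++
[i=1,j=3] 5<18 → i++
[i=2,j=3] 13<18 → i++
[i=3,j=3] 16<18 → i++
[i=4,j=3] 19>18 → j++
[i=4,j=4] 19<26 → i++
[i=5,j=4] 22<26 → i++
[i=6,j=4] 23<26 → i++

intersection = []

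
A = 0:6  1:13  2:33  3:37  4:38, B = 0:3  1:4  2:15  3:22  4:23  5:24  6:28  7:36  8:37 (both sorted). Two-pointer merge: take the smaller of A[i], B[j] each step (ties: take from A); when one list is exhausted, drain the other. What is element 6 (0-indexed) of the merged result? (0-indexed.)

i=0 j=0: A[i]=6>B[j]=3 take 3, j++
i=0 j=1: A[i]=6>B[j]=4 take 4, j++
i=0 j=2: A[i]=6<=B[j]=15 take 6, i++
i=1 j=2: A[i]=13<=B[j]=15 take 13, i++
i=2 j=2: A[i]=33>B[j]=15 take 15, j++
i=2 j=3: A[i]=33>B[j]=22 take 22, j++
i=2 j=4: A[i]=33>B[j]=23 take 23, j++
i=2 j=5: A[i]=33>B[j]=24 take 24, j++
i=2 j=6: A[i]=33>B[j]=28 take 28, j++
i=2 j=7: A[i]=33<=B[j]=36 take 33, i++
i=3 j=7: A[i]=37>B[j]=36 take 36, j++
i=3 j=8: A[i]=37<=B[j]=37 take 37, i++
i=4 j=8: A[i]=38>B[j]=37 take 37, j++
i=4 j=9: B done, take A[i]=38, i++

merged[6] = 23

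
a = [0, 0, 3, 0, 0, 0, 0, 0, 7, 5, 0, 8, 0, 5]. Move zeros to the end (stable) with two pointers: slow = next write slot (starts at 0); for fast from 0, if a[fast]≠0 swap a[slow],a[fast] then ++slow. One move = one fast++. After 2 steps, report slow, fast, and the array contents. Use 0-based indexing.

slow=0 fast=0: a[fast]=0, fast++
slow=0 fast=1: a[fast]=0, fast++

slow=0, fast=2, a=[0, 0, 3, 0, 0, 0, 0, 0, 7, 5, 0, 8, 0, 5]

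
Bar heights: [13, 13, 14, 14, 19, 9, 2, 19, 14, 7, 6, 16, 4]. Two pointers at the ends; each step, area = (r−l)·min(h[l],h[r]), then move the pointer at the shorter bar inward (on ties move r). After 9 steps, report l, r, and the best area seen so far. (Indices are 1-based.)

[1,13] min(13,4)*12=48 best=48 * → r--
[1,12] min(13,16)*11=143 best=143 * → l++
[2,12] min(13,16)*10=130 best=143 → l++
[3,12] min(14,16)*9=126 best=143 → l++
[4,12] min(14,16)*8=112 best=143 → l++
[5,12] min(19,16)*7=112 best=143 → r--
[5,11] min(19,6)*6=36 best=143 → r--
[5,10] min(19,7)*5=35 best=143 → r--
[5,9] min(19,14)*4=56 best=143 → r--

l=5, r=8, best area=143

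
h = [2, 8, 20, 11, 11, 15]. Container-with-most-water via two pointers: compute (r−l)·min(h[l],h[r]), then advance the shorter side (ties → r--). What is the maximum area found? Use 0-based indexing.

[0,5] min(2,15)*5=10 best=10 * → l++
[1,5] min(8,15)*4=32 best=32 * → l++
[2,5] min(20,15)*3=45 best=45 * → r--
[2,4] min(20,11)*2=22 best=45 → r--
[2,3] min(20,11)*1=11 best=45 → r--

max area = 45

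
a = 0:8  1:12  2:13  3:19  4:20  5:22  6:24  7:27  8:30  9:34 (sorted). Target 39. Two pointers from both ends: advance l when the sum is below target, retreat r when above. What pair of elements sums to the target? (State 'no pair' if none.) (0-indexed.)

(12, 27)

[0,9] 8+34=42 >39 → r--
[0,8] 8+30=38 <39 → l++
[1,8] 12+30=42 >39 → r--
[1,7] 12+27=39 → found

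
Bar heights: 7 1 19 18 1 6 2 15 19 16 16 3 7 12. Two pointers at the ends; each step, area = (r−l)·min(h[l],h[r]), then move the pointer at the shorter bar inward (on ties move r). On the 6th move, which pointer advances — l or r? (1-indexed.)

r

[1,14] min(7,12)*13=91 best=91 * → l++
[2,14] min(1,12)*12=12 best=91 → l++
[3,14] min(19,12)*11=132 best=132 * → r--
[3,13] min(19,7)*10=70 best=132 → r--
[3,12] min(19,3)*9=27 best=132 → r--
[3,11] min(19,16)*8=128 best=132 → r--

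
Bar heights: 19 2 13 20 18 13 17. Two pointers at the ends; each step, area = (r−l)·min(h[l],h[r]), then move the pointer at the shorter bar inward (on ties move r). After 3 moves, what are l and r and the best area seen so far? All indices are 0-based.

l=0, r=3, best area=102

[0,6] min(19,17)*6=102 best=102 * → r--
[0,5] min(19,13)*5=65 best=102 → r--
[0,4] min(19,18)*4=72 best=102 → r--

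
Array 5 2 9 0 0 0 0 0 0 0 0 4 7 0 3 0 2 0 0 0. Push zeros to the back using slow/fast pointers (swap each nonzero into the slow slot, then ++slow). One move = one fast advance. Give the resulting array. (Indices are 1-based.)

slow=1 fast=1: a[fast]=5≠0 swap→a[1]=5, slow++,fast++
slow=2 fast=2: a[fast]=2≠0 swap→a[2]=2, slow++,fast++
slow=3 fast=3: a[fast]=9≠0 swap→a[3]=9, slow++,fast++
slow=4 fast=4: a[fast]=0, fast++
slow=4 fast=5: a[fast]=0, fast++
slow=4 fast=6: a[fast]=0, fast++
slow=4 fast=7: a[fast]=0, fast++
slow=4 fast=8: a[fast]=0, fast++
slow=4 fast=9: a[fast]=0, fast++
slow=4 fast=10: a[fast]=0, fast++
slow=4 fast=11: a[fast]=0, fast++
slow=4 fast=12: a[fast]=4≠0 swap→a[4]=4, slow++,fast++
slow=5 fast=13: a[fast]=7≠0 swap→a[5]=7, slow++,fast++
slow=6 fast=14: a[fast]=0, fast++
slow=6 fast=15: a[fast]=3≠0 swap→a[6]=3, slow++,fast++
slow=7 fast=16: a[fast]=0, fast++
slow=7 fast=17: a[fast]=2≠0 swap→a[7]=2, slow++,fast++
slow=8 fast=18: a[fast]=0, fast++
slow=8 fast=19: a[fast]=0, fast++
slow=8 fast=20: a[fast]=0, fast++

[5, 2, 9, 4, 7, 3, 2, 0, 0, 0, 0, 0, 0, 0, 0, 0, 0, 0, 0, 0]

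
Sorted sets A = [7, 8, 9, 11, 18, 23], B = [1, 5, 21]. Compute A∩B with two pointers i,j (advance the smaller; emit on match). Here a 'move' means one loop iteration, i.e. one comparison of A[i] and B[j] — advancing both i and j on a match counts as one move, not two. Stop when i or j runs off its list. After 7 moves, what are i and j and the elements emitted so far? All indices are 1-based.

i=6, j=3, emitted=[]

i=1 j=1: 7>1, j++
i=1 j=2: 7>5, j++
i=1 j=3: 7<21, i++
i=2 j=3: 8<21, i++
i=3 j=3: 9<21, i++
i=4 j=3: 11<21, i++
i=5 j=3: 18<21, i++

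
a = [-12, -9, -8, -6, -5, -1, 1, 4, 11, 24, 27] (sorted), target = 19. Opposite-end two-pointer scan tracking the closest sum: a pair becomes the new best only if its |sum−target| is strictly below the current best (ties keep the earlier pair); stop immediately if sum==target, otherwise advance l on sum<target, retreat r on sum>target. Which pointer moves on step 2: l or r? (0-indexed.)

[0,10] -12+27=15 d=4 * → l++
[1,10] -9+27=18 d=1 * → l++

l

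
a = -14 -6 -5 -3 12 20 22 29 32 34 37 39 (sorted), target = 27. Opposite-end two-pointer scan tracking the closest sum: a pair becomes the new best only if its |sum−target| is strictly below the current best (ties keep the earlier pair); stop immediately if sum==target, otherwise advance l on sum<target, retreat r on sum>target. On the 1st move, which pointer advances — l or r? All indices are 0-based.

l

l=0 r=11: -14+39=25 d=2 *, l++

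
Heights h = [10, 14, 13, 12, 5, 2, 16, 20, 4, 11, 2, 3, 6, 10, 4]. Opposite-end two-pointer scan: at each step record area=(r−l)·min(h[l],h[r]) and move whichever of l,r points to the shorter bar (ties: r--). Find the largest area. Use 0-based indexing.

[0,14] min(10,4)*14=56 best=56 * → r--
[0,13] min(10,10)*13=130 best=130 * → r--
[0,12] min(10,6)*12=72 best=130 → r--
[0,11] min(10,3)*11=33 best=130 → r--
[0,10] min(10,2)*10=20 best=130 → r--
[0,9] min(10,11)*9=90 best=130 → l++
[1,9] min(14,11)*8=88 best=130 → r--
[1,8] min(14,4)*7=28 best=130 → r--
[1,7] min(14,20)*6=84 best=130 → l++
[2,7] min(13,20)*5=65 best=130 → l++
[3,7] min(12,20)*4=48 best=130 → l++
[4,7] min(5,20)*3=15 best=130 → l++
[5,7] min(2,20)*2=4 best=130 → l++
[6,7] min(16,20)*1=16 best=130 → l++

max area = 130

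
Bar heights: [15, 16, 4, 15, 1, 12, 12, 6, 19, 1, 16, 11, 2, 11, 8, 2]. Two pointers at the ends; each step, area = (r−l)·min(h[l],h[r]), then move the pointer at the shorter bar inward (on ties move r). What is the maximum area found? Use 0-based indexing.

max area = 150

[0,15] min(15,2)*15=30 best=30 * → r--
[0,14] min(15,8)*14=112 best=112 * → r--
[0,13] min(15,11)*13=143 best=143 * → r--
[0,12] min(15,2)*12=24 best=143 → r--
[0,11] min(15,11)*11=121 best=143 → r--
[0,10] min(15,16)*10=150 best=150 * → l++
[1,10] min(16,16)*9=144 best=150 → r--
[1,9] min(16,1)*8=8 best=150 → r--
[1,8] min(16,19)*7=112 best=150 → l++
[2,8] min(4,19)*6=24 best=150 → l++
[3,8] min(15,19)*5=75 best=150 → l++
[4,8] min(1,19)*4=4 best=150 → l++
[5,8] min(12,19)*3=36 best=150 → l++
[6,8] min(12,19)*2=24 best=150 → l++
[7,8] min(6,19)*1=6 best=150 → l++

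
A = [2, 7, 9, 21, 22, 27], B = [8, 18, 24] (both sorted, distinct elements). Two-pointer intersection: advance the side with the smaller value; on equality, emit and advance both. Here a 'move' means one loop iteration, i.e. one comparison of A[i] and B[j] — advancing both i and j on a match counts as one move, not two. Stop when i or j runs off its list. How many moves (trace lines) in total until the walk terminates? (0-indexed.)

8 moves

[i=0,j=0] 2<8 → i++
[i=1,j=0] 7<8 → i++
[i=2,j=0] 9>8 → j++
[i=2,j=1] 9<18 → i++
[i=3,j=1] 21>18 → j++
[i=3,j=2] 21<24 → i++
[i=4,j=2] 22<24 → i++
[i=5,j=2] 27>24 → j++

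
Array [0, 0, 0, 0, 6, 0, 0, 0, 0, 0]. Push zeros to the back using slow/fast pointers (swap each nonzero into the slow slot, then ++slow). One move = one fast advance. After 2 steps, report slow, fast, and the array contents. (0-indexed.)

slow=0, fast=2, a=[0, 0, 0, 0, 6, 0, 0, 0, 0, 0]

slow=0 fast=0: a[fast]=0, fast++
slow=0 fast=1: a[fast]=0, fast++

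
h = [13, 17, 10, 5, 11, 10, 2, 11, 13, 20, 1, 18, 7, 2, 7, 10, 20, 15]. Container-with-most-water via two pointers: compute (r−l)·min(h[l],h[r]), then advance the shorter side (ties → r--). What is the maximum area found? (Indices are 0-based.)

max area = 255

l=0 r=17: min(13,15)*17=221 best=221 *, l++
l=1 r=17: min(17,15)*16=240 best=240 *, r--
l=1 r=16: min(17,20)*15=255 best=255 *, l++
l=2 r=16: min(10,20)*14=140 best=255, l++
l=3 r=16: min(5,20)*13=65 best=255, l++
l=4 r=16: min(11,20)*12=132 best=255, l++
l=5 r=16: min(10,20)*11=110 best=255, l++
l=6 r=16: min(2,20)*10=20 best=255, l++
l=7 r=16: min(11,20)*9=99 best=255, l++
l=8 r=16: min(13,20)*8=104 best=255, l++
l=9 r=16: min(20,20)*7=140 best=255, r--
l=9 r=15: min(20,10)*6=60 best=255, r--
l=9 r=14: min(20,7)*5=35 best=255, r--
l=9 r=13: min(20,2)*4=8 best=255, r--
l=9 r=12: min(20,7)*3=21 best=255, r--
l=9 r=11: min(20,18)*2=36 best=255, r--
l=9 r=10: min(20,1)*1=1 best=255, r--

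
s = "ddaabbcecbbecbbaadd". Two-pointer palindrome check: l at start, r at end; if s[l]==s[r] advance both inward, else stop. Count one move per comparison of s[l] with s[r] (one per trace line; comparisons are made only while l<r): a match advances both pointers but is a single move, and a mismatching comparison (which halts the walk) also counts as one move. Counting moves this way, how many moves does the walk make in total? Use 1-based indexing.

l=1 r=19: 'd'=='d', l++,r--
l=2 r=18: 'd'=='d', l++,r--
l=3 r=17: 'a'=='a', l++,r--
l=4 r=16: 'a'=='a', l++,r--
l=5 r=15: 'b'=='b', l++,r--
l=6 r=14: 'b'=='b', l++,r--
l=7 r=13: 'c'=='c', l++,r--
l=8 r=12: 'e'=='e', l++,r--
l=9 r=11: 'c'!='b', stop

9 moves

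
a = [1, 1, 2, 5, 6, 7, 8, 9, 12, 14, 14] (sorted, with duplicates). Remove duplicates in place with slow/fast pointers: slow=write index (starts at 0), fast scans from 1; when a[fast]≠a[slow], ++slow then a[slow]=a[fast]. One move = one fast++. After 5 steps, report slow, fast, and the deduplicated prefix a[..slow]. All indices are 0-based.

(s=0,f=1) a[fast]=1=a[slow] dup → fast++
(s=0,f=2) a[fast]=2≠a[slow]=1 write a[1]=2 → slow++,fast++
(s=1,f=3) a[fast]=5≠a[slow]=2 write a[2]=5 → slow++,fast++
(s=2,f=4) a[fast]=6≠a[slow]=5 write a[3]=6 → slow++,fast++
(s=3,f=5) a[fast]=7≠a[slow]=6 write a[4]=7 → slow++,fast++

slow=4, fast=6, prefix=[1, 2, 5, 6, 7]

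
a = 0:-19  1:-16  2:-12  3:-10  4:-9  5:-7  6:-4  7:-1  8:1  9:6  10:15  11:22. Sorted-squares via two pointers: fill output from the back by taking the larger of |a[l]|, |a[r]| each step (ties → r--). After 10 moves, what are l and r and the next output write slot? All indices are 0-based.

l=7, r=8, next write slot=1

[0,11] |-19|<=|22| out[11]=484 → r--
[0,10] |-19|>|15| out[10]=361 → l++
[1,10] |-16|>|15| out[9]=256 → l++
[2,10] |-12|<=|15| out[8]=225 → r--
[2,9] |-12|>|6| out[7]=144 → l++
[3,9] |-10|>|6| out[6]=100 → l++
[4,9] |-9|>|6| out[5]=81 → l++
[5,9] |-7|>|6| out[4]=49 → l++
[6,9] |-4|<=|6| out[3]=36 → r--
[6,8] |-4|>|1| out[2]=16 → l++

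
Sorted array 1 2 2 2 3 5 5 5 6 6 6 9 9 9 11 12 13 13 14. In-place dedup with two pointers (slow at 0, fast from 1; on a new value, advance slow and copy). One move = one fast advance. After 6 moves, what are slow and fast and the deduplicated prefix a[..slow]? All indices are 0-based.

slow=0 fast=1: a[fast]=2≠a[slow]=1 write a[1]=2, slow++,fast++
slow=1 fast=2: a[fast]=2=a[slow] dup, fast++
slow=1 fast=3: a[fast]=2=a[slow] dup, fast++
slow=1 fast=4: a[fast]=3≠a[slow]=2 write a[2]=3, slow++,fast++
slow=2 fast=5: a[fast]=5≠a[slow]=3 write a[3]=5, slow++,fast++
slow=3 fast=6: a[fast]=5=a[slow] dup, fast++

slow=3, fast=7, prefix=[1, 2, 3, 5]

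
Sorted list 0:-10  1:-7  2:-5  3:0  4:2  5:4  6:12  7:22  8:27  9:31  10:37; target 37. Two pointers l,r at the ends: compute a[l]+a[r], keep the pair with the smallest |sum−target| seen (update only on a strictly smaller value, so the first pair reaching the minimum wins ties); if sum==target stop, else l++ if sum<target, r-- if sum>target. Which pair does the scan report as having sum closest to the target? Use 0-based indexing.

l=0 r=10: -10+37=27 d=10 *, l++
l=1 r=10: -7+37=30 d=7 *, l++
l=2 r=10: -5+37=32 d=5 *, l++
l=3 r=10: 0+37=37 d=0 *, stop

pair (0, 37) with sum 37 (|Δ|=0)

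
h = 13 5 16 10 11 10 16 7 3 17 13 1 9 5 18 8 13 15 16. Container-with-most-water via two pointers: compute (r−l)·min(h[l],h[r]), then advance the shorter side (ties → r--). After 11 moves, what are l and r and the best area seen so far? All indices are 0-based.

l=7, r=14, best area=256

l=0 r=18: min(13,16)*18=234 best=234 *, l++
l=1 r=18: min(5,16)*17=85 best=234, l++
l=2 r=18: min(16,16)*16=256 best=256 *, r--
l=2 r=17: min(16,15)*15=225 best=256, r--
l=2 r=16: min(16,13)*14=182 best=256, r--
l=2 r=15: min(16,8)*13=104 best=256, r--
l=2 r=14: min(16,18)*12=192 best=256, l++
l=3 r=14: min(10,18)*11=110 best=256, l++
l=4 r=14: min(11,18)*10=110 best=256, l++
l=5 r=14: min(10,18)*9=90 best=256, l++
l=6 r=14: min(16,18)*8=128 best=256, l++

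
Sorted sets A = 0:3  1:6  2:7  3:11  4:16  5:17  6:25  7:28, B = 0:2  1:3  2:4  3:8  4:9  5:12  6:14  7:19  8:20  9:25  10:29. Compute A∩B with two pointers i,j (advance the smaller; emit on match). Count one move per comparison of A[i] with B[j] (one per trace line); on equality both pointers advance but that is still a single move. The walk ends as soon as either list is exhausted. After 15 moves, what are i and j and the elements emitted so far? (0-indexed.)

i=0 j=0: 3>2, j++
i=0 j=1: 3==3 emit, i++,j++
i=1 j=2: 6>4, j++
i=1 j=3: 6<8, i++
i=2 j=3: 7<8, i++
i=3 j=3: 11>8, j++
i=3 j=4: 11>9, j++
i=3 j=5: 11<12, i++
i=4 j=5: 16>12, j++
i=4 j=6: 16>14, j++
i=4 j=7: 16<19, i++
i=5 j=7: 17<19, i++
i=6 j=7: 25>19, j++
i=6 j=8: 25>20, j++
i=6 j=9: 25==25 emit, i++,j++

i=7, j=10, emitted=[3, 25]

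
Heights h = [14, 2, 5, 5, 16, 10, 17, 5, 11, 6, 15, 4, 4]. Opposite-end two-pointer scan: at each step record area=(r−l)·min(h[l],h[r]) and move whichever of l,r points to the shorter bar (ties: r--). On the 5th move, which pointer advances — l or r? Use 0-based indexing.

l

l=0 r=12: min(14,4)*12=48 best=48 *, r--
l=0 r=11: min(14,4)*11=44 best=48, r--
l=0 r=10: min(14,15)*10=140 best=140 *, l++
l=1 r=10: min(2,15)*9=18 best=140, l++
l=2 r=10: min(5,15)*8=40 best=140, l++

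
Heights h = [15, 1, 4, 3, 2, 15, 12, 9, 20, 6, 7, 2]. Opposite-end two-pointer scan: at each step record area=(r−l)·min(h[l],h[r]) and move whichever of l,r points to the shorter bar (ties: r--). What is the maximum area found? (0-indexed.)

max area = 120

l=0 r=11: min(15,2)*11=22 best=22 *, r--
l=0 r=10: min(15,7)*10=70 best=70 *, r--
l=0 r=9: min(15,6)*9=54 best=70, r--
l=0 r=8: min(15,20)*8=120 best=120 *, l++
l=1 r=8: min(1,20)*7=7 best=120, l++
l=2 r=8: min(4,20)*6=24 best=120, l++
l=3 r=8: min(3,20)*5=15 best=120, l++
l=4 r=8: min(2,20)*4=8 best=120, l++
l=5 r=8: min(15,20)*3=45 best=120, l++
l=6 r=8: min(12,20)*2=24 best=120, l++
l=7 r=8: min(9,20)*1=9 best=120, l++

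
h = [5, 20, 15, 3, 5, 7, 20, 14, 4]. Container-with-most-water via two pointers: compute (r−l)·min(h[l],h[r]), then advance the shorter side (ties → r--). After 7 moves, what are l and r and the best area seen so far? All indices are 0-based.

l=1, r=2, best area=100

l=0 r=8: min(5,4)*8=32 best=32 *, r--
l=0 r=7: min(5,14)*7=35 best=35 *, l++
l=1 r=7: min(20,14)*6=84 best=84 *, r--
l=1 r=6: min(20,20)*5=100 best=100 *, r--
l=1 r=5: min(20,7)*4=28 best=100, r--
l=1 r=4: min(20,5)*3=15 best=100, r--
l=1 r=3: min(20,3)*2=6 best=100, r--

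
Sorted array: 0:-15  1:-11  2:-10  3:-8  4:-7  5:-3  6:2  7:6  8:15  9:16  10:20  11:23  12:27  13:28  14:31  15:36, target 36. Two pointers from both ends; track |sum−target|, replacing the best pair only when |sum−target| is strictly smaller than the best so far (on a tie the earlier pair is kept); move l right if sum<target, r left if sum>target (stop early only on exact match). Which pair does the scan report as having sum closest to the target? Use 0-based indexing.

l=0 r=15: -15+36=21 d=15 *, l++
l=1 r=15: -11+36=25 d=11 *, l++
l=2 r=15: -10+36=26 d=10 *, l++
l=3 r=15: -8+36=28 d=8 *, l++
l=4 r=15: -7+36=29 d=7 *, l++
l=5 r=15: -3+36=33 d=3 *, l++
l=6 r=15: 2+36=38 d=2 *, r--
l=6 r=14: 2+31=33 d=3, l++
l=7 r=14: 6+31=37 d=1 *, r--
l=7 r=13: 6+28=34 d=2, l++
l=8 r=13: 15+28=43 d=7, r--
l=8 r=12: 15+27=42 d=6, r--
l=8 r=11: 15+23=38 d=2, r--
l=8 r=10: 15+20=35 d=1, l++
l=9 r=10: 16+20=36 d=0 *, stop

pair (16, 20) with sum 36 (|Δ|=0)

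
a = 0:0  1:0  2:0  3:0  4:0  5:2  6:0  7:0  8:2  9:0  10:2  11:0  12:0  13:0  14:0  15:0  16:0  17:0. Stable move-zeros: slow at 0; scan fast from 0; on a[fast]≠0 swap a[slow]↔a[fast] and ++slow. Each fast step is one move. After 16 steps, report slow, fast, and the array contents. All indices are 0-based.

slow=3, fast=16, a=[2, 2, 2, 0, 0, 0, 0, 0, 0, 0, 0, 0, 0, 0, 0, 0, 0, 0]

slow=0 fast=0: a[fast]=0, fast++
slow=0 fast=1: a[fast]=0, fast++
slow=0 fast=2: a[fast]=0, fast++
slow=0 fast=3: a[fast]=0, fast++
slow=0 fast=4: a[fast]=0, fast++
slow=0 fast=5: a[fast]=2≠0 swap→a[0]=2, slow++,fast++
slow=1 fast=6: a[fast]=0, fast++
slow=1 fast=7: a[fast]=0, fast++
slow=1 fast=8: a[fast]=2≠0 swap→a[1]=2, slow++,fast++
slow=2 fast=9: a[fast]=0, fast++
slow=2 fast=10: a[fast]=2≠0 swap→a[2]=2, slow++,fast++
slow=3 fast=11: a[fast]=0, fast++
slow=3 fast=12: a[fast]=0, fast++
slow=3 fast=13: a[fast]=0, fast++
slow=3 fast=14: a[fast]=0, fast++
slow=3 fast=15: a[fast]=0, fast++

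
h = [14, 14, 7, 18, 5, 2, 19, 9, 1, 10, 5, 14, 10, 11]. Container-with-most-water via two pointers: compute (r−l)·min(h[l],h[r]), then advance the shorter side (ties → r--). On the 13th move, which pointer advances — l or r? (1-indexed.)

[1,14] min(14,11)*13=143 best=143 * → r--
[1,13] min(14,10)*12=120 best=143 → r--
[1,12] min(14,14)*11=154 best=154 * → r--
[1,11] min(14,5)*10=50 best=154 → r--
[1,10] min(14,10)*9=90 best=154 → r--
[1,9] min(14,1)*8=8 best=154 → r--
[1,8] min(14,9)*7=63 best=154 → r--
[1,7] min(14,19)*6=84 best=154 → l++
[2,7] min(14,19)*5=70 best=154 → l++
[3,7] min(7,19)*4=28 best=154 → l++
[4,7] min(18,19)*3=54 best=154 → l++
[5,7] min(5,19)*2=10 best=154 → l++
[6,7] min(2,19)*1=2 best=154 → l++

l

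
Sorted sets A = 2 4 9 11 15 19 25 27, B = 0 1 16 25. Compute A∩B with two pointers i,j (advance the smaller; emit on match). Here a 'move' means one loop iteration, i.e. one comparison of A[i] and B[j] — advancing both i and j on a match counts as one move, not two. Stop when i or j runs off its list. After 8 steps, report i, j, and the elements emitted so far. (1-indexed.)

i=6, j=4, emitted=[]

i=1 j=1: 2>0, j++
i=1 j=2: 2>1, j++
i=1 j=3: 2<16, i++
i=2 j=3: 4<16, i++
i=3 j=3: 9<16, i++
i=4 j=3: 11<16, i++
i=5 j=3: 15<16, i++
i=6 j=3: 19>16, j++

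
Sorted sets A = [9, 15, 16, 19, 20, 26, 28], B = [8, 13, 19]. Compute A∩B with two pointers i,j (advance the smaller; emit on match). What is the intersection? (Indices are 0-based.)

intersection = [19]

[i=0,j=0] 9>8 → j++
[i=0,j=1] 9<13 → i++
[i=1,j=1] 15>13 → j++
[i=1,j=2] 15<19 → i++
[i=2,j=2] 16<19 → i++
[i=3,j=2] 19==19 emit → i++,j++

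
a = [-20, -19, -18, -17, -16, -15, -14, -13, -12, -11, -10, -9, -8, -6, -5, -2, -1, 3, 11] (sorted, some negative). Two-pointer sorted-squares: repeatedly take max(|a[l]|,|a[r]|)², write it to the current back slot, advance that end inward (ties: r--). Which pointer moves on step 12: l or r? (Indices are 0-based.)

l=0 r=18: |-20|>|11| out[18]=400, l++
l=1 r=18: |-19|>|11| out[17]=361, l++
l=2 r=18: |-18|>|11| out[16]=324, l++
l=3 r=18: |-17|>|11| out[15]=289, l++
l=4 r=18: |-16|>|11| out[14]=256, l++
l=5 r=18: |-15|>|11| out[13]=225, l++
l=6 r=18: |-14|>|11| out[12]=196, l++
l=7 r=18: |-13|>|11| out[11]=169, l++
l=8 r=18: |-12|>|11| out[10]=144, l++
l=9 r=18: |-11|<=|11| out[9]=121, r--
l=9 r=17: |-11|>|3| out[8]=121, l++
l=10 r=17: |-10|>|3| out[7]=100, l++

l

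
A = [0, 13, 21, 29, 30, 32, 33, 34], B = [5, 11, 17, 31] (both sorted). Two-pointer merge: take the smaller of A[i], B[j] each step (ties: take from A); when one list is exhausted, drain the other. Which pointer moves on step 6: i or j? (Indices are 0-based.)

[i=0,j=0] A[i]=0<=B[j]=5 take 0 → i++
[i=1,j=0] A[i]=13>B[j]=5 take 5 → j++
[i=1,j=1] A[i]=13>B[j]=11 take 11 → j++
[i=1,j=2] A[i]=13<=B[j]=17 take 13 → i++
[i=2,j=2] A[i]=21>B[j]=17 take 17 → j++
[i=2,j=3] A[i]=21<=B[j]=31 take 21 → i++

i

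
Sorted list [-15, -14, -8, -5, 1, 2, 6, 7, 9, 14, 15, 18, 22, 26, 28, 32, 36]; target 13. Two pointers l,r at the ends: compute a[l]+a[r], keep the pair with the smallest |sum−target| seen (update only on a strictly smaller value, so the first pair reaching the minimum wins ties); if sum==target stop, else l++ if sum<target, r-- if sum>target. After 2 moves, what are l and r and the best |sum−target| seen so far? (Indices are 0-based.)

[0,16] -15+36=21 d=8 * → r--
[0,15] -15+32=17 d=4 * → r--

l=0, r=14, best |Δ|=4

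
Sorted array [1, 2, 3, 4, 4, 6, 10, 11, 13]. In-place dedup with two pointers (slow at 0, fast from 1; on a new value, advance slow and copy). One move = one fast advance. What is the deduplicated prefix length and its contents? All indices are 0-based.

slow=0 fast=1: a[fast]=2≠a[slow]=1 write a[1]=2, slow++,fast++
slow=1 fast=2: a[fast]=3≠a[slow]=2 write a[2]=3, slow++,fast++
slow=2 fast=3: a[fast]=4≠a[slow]=3 write a[3]=4, slow++,fast++
slow=3 fast=4: a[fast]=4=a[slow] dup, fast++
slow=3 fast=5: a[fast]=6≠a[slow]=4 write a[4]=6, slow++,fast++
slow=4 fast=6: a[fast]=10≠a[slow]=6 write a[5]=10, slow++,fast++
slow=5 fast=7: a[fast]=11≠a[slow]=10 write a[6]=11, slow++,fast++
slow=6 fast=8: a[fast]=13≠a[slow]=11 write a[7]=13, slow++,fast++

length 8; prefix = [1, 2, 3, 4, 6, 10, 11, 13]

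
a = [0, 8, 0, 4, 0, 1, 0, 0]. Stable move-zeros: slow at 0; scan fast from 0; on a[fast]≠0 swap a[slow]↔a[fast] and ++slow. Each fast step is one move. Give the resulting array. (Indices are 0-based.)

[8, 4, 1, 0, 0, 0, 0, 0]

slow=0 fast=0: a[fast]=0, fast++
slow=0 fast=1: a[fast]=8≠0 swap→a[0]=8, slow++,fast++
slow=1 fast=2: a[fast]=0, fast++
slow=1 fast=3: a[fast]=4≠0 swap→a[1]=4, slow++,fast++
slow=2 fast=4: a[fast]=0, fast++
slow=2 fast=5: a[fast]=1≠0 swap→a[2]=1, slow++,fast++
slow=3 fast=6: a[fast]=0, fast++
slow=3 fast=7: a[fast]=0, fast++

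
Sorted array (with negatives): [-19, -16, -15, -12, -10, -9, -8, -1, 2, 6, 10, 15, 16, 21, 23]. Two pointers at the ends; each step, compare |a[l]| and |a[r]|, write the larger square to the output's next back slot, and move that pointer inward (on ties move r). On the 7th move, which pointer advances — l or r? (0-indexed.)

l

[0,14] |-19|<=|23| out[14]=529 → r--
[0,13] |-19|<=|21| out[13]=441 → r--
[0,12] |-19|>|16| out[12]=361 → l++
[1,12] |-16|<=|16| out[11]=256 → r--
[1,11] |-16|>|15| out[10]=256 → l++
[2,11] |-15|<=|15| out[9]=225 → r--
[2,10] |-15|>|10| out[8]=225 → l++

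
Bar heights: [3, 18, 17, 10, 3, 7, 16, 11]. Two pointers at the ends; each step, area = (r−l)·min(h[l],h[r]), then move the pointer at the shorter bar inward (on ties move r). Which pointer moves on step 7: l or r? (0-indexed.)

l=0 r=7: min(3,11)*7=21 best=21 *, l++
l=1 r=7: min(18,11)*6=66 best=66 *, r--
l=1 r=6: min(18,16)*5=80 best=80 *, r--
l=1 r=5: min(18,7)*4=28 best=80, r--
l=1 r=4: min(18,3)*3=9 best=80, r--
l=1 r=3: min(18,10)*2=20 best=80, r--
l=1 r=2: min(18,17)*1=17 best=80, r--

r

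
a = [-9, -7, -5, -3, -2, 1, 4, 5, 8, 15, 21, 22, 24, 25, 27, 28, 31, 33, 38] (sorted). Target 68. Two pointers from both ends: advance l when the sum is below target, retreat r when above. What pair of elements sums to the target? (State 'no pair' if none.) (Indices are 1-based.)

l=1 r=19: -9+38=29 <68, l++
l=2 r=19: -7+38=31 <68, l++
l=3 r=19: -5+38=33 <68, l++
l=4 r=19: -3+38=35 <68, l++
l=5 r=19: -2+38=36 <68, l++
l=6 r=19: 1+38=39 <68, l++
l=7 r=19: 4+38=42 <68, l++
l=8 r=19: 5+38=43 <68, l++
l=9 r=19: 8+38=46 <68, l++
l=10 r=19: 15+38=53 <68, l++
l=11 r=19: 21+38=59 <68, l++
l=12 r=19: 22+38=60 <68, l++
l=13 r=19: 24+38=62 <68, l++
l=14 r=19: 25+38=63 <68, l++
l=15 r=19: 27+38=65 <68, l++
l=16 r=19: 28+38=66 <68, l++
l=17 r=19: 31+38=69 >68, r--
l=17 r=18: 31+33=64 <68, l++

no pair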